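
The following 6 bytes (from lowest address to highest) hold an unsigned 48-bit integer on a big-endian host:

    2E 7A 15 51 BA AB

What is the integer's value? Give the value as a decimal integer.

In big-endian order the high byte comes first in memory.
The bytes are already most-significant first: 0x2E7A1551BAAB.
0x2E7A1551BAAB = 51101878565547.

51101878565547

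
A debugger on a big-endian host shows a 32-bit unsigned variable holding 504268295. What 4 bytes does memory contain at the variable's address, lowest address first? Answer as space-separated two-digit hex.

504268295 in hexadecimal, padded to 32 bits, is 0x1E0E8607.
Split into bytes (most-significant first): 1E 0E 86 07.
Big-endian stores the most-significant byte at the lowest address.
So the memory order matches the most-significant-first order: 1E 0E 86 07.

1E 0E 86 07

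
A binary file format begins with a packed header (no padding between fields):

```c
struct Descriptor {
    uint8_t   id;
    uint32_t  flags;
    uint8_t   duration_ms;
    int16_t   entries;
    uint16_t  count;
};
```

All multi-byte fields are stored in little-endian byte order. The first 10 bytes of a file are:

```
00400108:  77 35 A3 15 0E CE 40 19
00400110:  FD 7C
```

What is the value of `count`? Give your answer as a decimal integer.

31997

`count` follows `id` (1 B), `flags` (4 B), `duration_ms` (1 B), `entries` (2 B), so it starts at offset 1 + 4 + 1 + 2 = 8 and occupies 2 bytes.
Bytes at offsets 8..9: FD 7C.
Little-endian: lowest address holds the least-significant byte.
Reassemble most-significant byte first: 7C FD → 0x7CFD.
0x7CFD = 31997.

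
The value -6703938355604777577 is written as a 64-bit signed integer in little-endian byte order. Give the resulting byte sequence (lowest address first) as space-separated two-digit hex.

Two's complement of -6703938355604777577 in 64 bits: 6703938355604777577 = 0x5D092C6A59F06A69; invert → 0xA2F6D395A60F9596; add 1 → 0xA2F6D395A60F9597.
Split into bytes (most-significant first): A2 F6 D3 95 A6 0F 95 97.
In little-endian order the low byte comes first in memory.
So at ascending addresses the bytes are 97 95 0F A6 95 D3 F6 A2.

97 95 0F A6 95 D3 F6 A2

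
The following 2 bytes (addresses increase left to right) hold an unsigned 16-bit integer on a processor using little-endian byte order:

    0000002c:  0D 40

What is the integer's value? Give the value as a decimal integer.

Little-endian: lowest address holds the least-significant byte.
Reassemble most-significant byte first: 40 0D → 0x400D.
0x400D = 16397.

16397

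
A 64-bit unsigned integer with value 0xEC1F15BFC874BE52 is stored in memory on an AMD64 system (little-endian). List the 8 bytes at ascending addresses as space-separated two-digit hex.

52 BE 74 C8 BF 15 1F EC

Split into bytes (most-significant first): EC 1F 15 BF C8 74 BE 52.
In little-endian order the low byte comes first in memory.
So at ascending addresses the bytes are 52 BE 74 C8 BF 15 1F EC.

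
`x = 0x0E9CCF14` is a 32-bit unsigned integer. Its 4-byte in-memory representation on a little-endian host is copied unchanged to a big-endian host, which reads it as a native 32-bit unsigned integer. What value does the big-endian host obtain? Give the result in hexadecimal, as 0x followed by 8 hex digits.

Stored little-endian, the bytes at ascending addresses are 14 CF 9C 0E.
Read back as big-endian, the last byte is least significant, giving 0x14CF9C0E.

0x14CF9C0E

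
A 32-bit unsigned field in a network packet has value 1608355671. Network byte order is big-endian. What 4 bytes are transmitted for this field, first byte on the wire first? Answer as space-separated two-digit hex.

5F DD 8F 57

1608355671 in hexadecimal, padded to 32 bits, is 0x5FDD8F57.
Split into bytes (most-significant first): 5F DD 8F 57.
Big-endian stores the most-significant byte at the lowest address.
So the memory order matches the most-significant-first order: 5F DD 8F 57.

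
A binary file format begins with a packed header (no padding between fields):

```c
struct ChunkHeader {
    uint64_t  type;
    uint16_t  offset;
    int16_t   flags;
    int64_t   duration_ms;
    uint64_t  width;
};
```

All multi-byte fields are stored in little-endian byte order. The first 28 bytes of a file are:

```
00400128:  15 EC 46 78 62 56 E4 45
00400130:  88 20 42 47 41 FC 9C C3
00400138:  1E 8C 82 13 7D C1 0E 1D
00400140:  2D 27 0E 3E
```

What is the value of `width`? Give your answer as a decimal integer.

4471554554739999101

`width` follows `type` (8 B), `offset` (2 B), `flags` (2 B), `duration_ms` (8 B), so it starts at offset 8 + 2 + 2 + 8 = 20 and occupies 8 bytes.
Bytes at offsets 20..27: 7D C1 0E 1D 2D 27 0E 3E.
In little-endian order the low byte comes first in memory.
Reassemble most-significant byte first: 3E 0E 27 2D 1D 0E C1 7D → 0x3E0E272D1D0EC17D.
0x3E0E272D1D0EC17D = 4471554554739999101.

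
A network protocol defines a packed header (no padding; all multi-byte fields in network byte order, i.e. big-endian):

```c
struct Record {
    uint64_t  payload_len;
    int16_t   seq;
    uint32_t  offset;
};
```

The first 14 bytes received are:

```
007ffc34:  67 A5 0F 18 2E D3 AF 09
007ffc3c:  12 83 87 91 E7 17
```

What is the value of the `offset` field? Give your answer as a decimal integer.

2274486039

`offset` follows `payload_len` (8 B), `seq` (2 B), so it starts at offset 8 + 2 = 10 and occupies 4 bytes.
Bytes at offsets 10..13: 87 91 E7 17.
In big-endian order the high byte comes first in memory.
The bytes are already most-significant first: 0x8791E717.
0x8791E717 = 2274486039.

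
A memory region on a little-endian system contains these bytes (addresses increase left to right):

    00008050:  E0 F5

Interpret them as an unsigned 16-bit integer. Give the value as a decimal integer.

Little-endian: lowest address holds the least-significant byte.
Reassemble most-significant byte first: F5 E0 → 0xF5E0.
0xF5E0 = 62944.

62944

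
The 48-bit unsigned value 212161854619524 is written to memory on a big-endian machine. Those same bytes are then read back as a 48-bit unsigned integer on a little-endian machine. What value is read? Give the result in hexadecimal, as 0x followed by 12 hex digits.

212161854619524 in 48-bit hexadecimal is 0xC0F5C7FABF84.
Stored big-endian, the bytes at ascending addresses are C0 F5 C7 FA BF 84.
Read back as little-endian, the first byte is least significant, giving 0x84BFFAC7F5C0.

0x84BFFAC7F5C0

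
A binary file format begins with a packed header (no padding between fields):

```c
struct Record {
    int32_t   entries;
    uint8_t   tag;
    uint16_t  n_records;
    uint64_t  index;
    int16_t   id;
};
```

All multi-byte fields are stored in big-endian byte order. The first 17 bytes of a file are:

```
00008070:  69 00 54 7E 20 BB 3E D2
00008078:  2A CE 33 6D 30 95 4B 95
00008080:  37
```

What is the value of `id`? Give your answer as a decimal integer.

`id` follows `entries` (4 B), `tag` (1 B), `n_records` (2 B), `index` (8 B), so it starts at offset 4 + 1 + 2 + 8 = 15 and occupies 2 bytes.
Bytes at offsets 15..16: 95 37.
Big-endian stores the most-significant byte at the lowest address.
The bytes are already most-significant first: 0x9537.
Top bit is set, so as a signed 16-bit value this is 0x9537 − 2^16 = -27337.

-27337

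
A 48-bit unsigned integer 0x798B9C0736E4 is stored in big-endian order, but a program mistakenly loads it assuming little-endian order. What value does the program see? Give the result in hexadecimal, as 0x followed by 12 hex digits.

0xE436079C8B79

Stored big-endian, the bytes at ascending addresses are 79 8B 9C 07 36 E4.
Read back as little-endian, the first byte is least significant, giving 0xE436079C8B79.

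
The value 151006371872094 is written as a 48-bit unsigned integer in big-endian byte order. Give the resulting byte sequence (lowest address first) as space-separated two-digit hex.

151006371872094 in hexadecimal, padded to 48 bits, is 0x8956E9277D5E.
Split into bytes (most-significant first): 89 56 E9 27 7D 5E.
In big-endian order the high byte comes first in memory.
So the memory order matches the most-significant-first order: 89 56 E9 27 7D 5E.

89 56 E9 27 7D 5E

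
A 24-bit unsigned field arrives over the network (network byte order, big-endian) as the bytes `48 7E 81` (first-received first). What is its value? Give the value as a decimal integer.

Big-endian stores the most-significant byte at the lowest address.
The bytes are already most-significant first: 0x487E81.
0x487E81 = 4750977.

4750977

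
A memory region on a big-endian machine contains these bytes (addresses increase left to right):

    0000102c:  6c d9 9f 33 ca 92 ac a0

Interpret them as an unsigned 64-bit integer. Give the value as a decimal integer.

Big-endian: lowest address holds the most-significant byte.
The bytes are already most-significant first: 0x6CD99F33CA92ACA0.
0x6CD99F33CA92ACA0 = 7843475270833188000.

7843475270833188000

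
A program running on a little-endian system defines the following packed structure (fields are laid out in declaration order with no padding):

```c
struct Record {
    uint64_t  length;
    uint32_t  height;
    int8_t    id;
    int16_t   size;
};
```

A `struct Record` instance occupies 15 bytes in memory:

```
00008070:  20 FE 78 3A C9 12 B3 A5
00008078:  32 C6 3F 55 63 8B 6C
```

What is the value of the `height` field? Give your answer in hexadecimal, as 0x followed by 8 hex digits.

`height` follows `length` (8 bytes), so it starts at byte offset 8 and occupies 4 bytes.
Bytes at offsets 8..11: 32 C6 3F 55.
Little-endian: lowest address holds the least-significant byte.
Reassemble most-significant byte first: 55 3F C6 32 → 0x553FC632.

0x553FC632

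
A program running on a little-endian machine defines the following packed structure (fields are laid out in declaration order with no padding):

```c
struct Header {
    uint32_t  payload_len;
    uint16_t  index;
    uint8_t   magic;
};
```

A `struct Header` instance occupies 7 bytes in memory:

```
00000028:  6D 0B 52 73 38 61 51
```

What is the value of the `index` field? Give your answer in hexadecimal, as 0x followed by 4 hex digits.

`index` follows `payload_len` (4 bytes), so it starts at byte offset 4 and occupies 2 bytes.
Bytes at offsets 4..5: 38 61.
Little-endian stores the least-significant byte at the lowest address.
Reassemble most-significant byte first: 61 38 → 0x6138.

0x6138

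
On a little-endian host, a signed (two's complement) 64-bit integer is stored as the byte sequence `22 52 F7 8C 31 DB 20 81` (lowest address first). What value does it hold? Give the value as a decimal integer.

-9142066237697207774

Little-endian stores the least-significant byte at the lowest address.
Reassemble most-significant byte first: 81 20 DB 31 8C F7 52 22 → 0x8120DB318CF75222.
Top bit is set, so as a signed 64-bit value this is 0x8120DB318CF75222 − 2^64 = -9142066237697207774.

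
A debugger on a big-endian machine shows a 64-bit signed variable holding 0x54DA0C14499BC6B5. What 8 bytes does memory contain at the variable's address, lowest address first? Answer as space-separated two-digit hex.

54 DA 0C 14 49 9B C6 B5

Split into bytes (most-significant first): 54 DA 0C 14 49 9B C6 B5.
In big-endian order the high byte comes first in memory.
So the memory order matches the most-significant-first order: 54 DA 0C 14 49 9B C6 B5.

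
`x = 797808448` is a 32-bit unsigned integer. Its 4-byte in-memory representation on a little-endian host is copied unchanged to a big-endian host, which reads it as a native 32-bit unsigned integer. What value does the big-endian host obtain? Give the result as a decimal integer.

1083673903

797808448 in 32-bit hexadecimal is 0x2F8D9740.
Stored little-endian, the bytes at ascending addresses are 40 97 8D 2F.
Read back as big-endian, the last byte is least significant, giving 0x40978D2F.
0x40978D2F = 1083673903.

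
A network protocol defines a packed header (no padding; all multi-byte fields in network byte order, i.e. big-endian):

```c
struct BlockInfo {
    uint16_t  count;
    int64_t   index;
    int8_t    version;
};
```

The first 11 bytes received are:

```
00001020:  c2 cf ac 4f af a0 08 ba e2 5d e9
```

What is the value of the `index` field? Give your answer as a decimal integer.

-6030408274149711267

`index` follows `count` (2 bytes), so it starts at byte offset 2 and occupies 8 bytes.
Bytes at offsets 2..9: AC 4F AF A0 08 BA E2 5D.
Big-endian: lowest address holds the most-significant byte.
The bytes are already most-significant first: 0xAC4FAFA008BAE25D.
Top bit is set, so as a signed 64-bit value this is 0xAC4FAFA008BAE25D − 2^64 = -6030408274149711267.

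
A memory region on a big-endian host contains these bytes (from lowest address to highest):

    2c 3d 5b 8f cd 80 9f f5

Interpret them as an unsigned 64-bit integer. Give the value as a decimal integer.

Big-endian stores the most-significant byte at the lowest address.
The bytes are already most-significant first: 0x2C3D5B8FCD809FF5.
0x2C3D5B8FCD809FF5 = 3187804784434388981.

3187804784434388981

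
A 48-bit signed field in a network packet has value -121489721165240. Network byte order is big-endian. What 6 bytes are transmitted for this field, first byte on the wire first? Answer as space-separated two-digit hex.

91 81 78 53 7A 48

Two's complement of -121489721165240 in 48 bits: 121489721165240 = 0x6E7E87AC85B8; invert → 0x918178537A47; add 1 → 0x918178537A48.
Split into bytes (most-significant first): 91 81 78 53 7A 48.
Big-endian stores the most-significant byte at the lowest address.
So the memory order matches the most-significant-first order: 91 81 78 53 7A 48.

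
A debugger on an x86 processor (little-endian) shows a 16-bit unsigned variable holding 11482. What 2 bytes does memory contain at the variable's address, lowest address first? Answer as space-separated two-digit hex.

11482 in hexadecimal, padded to 16 bits, is 0x2CDA.
Split into bytes (most-significant first): 2C DA.
Little-endian: lowest address holds the least-significant byte.
So at ascending addresses the bytes are DA 2C.

DA 2C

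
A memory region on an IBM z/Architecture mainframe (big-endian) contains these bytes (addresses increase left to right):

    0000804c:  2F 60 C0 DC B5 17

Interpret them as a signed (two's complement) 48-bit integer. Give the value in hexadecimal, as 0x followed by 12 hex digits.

0x2F60C0DCB517

Big-endian stores the most-significant byte at the lowest address.
The bytes are already most-significant first: 0x2F60C0DCB517.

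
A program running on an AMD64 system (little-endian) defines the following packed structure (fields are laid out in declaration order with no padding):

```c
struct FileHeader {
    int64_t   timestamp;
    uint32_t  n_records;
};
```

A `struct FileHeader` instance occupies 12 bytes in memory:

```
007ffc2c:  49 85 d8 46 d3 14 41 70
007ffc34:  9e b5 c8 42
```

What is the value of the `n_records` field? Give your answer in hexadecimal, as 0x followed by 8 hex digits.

0x42C8B59E

`n_records` follows `timestamp` (8 bytes), so it starts at byte offset 8 and occupies 4 bytes.
Bytes at offsets 8..11: 9E B5 C8 42.
Little-endian stores the least-significant byte at the lowest address.
Reassemble most-significant byte first: 42 C8 B5 9E → 0x42C8B59E.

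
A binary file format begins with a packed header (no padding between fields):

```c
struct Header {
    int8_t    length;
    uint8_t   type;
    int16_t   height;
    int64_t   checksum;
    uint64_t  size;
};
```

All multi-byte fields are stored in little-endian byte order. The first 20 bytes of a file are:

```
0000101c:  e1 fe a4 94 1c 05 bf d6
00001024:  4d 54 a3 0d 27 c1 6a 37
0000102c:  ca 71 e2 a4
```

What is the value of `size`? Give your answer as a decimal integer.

11881183880283865383

`size` follows `length` (1 B), `type` (1 B), `height` (2 B), `checksum` (8 B), so it starts at offset 1 + 1 + 2 + 8 = 12 and occupies 8 bytes.
Bytes at offsets 12..19: 27 C1 6A 37 CA 71 E2 A4.
In little-endian order the low byte comes first in memory.
Reassemble most-significant byte first: A4 E2 71 CA 37 6A C1 27 → 0xA4E271CA376AC127.
0xA4E271CA376AC127 = 11881183880283865383.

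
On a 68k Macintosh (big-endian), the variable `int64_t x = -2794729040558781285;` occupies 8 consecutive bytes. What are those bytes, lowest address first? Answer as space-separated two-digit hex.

D9 37 20 BE A6 06 8C 9B

Two's complement of -2794729040558781285 in 64 bits: 2794729040558781285 = 0x26C8DF4159F97365; invert → 0xD93720BEA6068C9A; add 1 → 0xD93720BEA6068C9B.
Split into bytes (most-significant first): D9 37 20 BE A6 06 8C 9B.
Big-endian: lowest address holds the most-significant byte.
So the memory order matches the most-significant-first order: D9 37 20 BE A6 06 8C 9B.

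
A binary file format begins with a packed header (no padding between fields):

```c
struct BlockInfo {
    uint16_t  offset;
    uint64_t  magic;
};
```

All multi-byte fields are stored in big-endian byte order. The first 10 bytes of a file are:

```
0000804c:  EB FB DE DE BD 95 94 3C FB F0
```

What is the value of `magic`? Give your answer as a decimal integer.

16059481771384568816

`magic` follows `offset` (2 bytes), so it starts at byte offset 2 and occupies 8 bytes.
Bytes at offsets 2..9: DE DE BD 95 94 3C FB F0.
Big-endian: lowest address holds the most-significant byte.
The bytes are already most-significant first: 0xDEDEBD95943CFBF0.
0xDEDEBD95943CFBF0 = 16059481771384568816.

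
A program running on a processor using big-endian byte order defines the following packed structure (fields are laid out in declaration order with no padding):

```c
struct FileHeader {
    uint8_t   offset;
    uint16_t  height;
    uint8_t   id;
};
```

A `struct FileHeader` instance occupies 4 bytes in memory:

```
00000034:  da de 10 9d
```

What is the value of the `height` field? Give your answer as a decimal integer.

`height` follows `offset` (1 byte), so it starts at byte offset 1 and occupies 2 bytes.
Bytes at offsets 1..2: DE 10.
In big-endian order the high byte comes first in memory.
The bytes are already most-significant first: 0xDE10.
0xDE10 = 56848.

56848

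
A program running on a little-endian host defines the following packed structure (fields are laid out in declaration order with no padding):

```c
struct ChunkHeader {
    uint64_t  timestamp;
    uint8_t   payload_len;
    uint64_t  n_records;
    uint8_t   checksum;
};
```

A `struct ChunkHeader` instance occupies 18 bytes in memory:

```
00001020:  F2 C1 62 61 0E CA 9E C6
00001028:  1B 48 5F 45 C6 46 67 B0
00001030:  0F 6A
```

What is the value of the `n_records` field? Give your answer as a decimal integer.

`n_records` follows `timestamp` (8 B), `payload_len` (1 B), so it starts at offset 8 + 1 = 9 and occupies 8 bytes.
Bytes at offsets 9..16: 48 5F 45 C6 46 67 B0 0F.
Little-endian: lowest address holds the least-significant byte.
Reassemble most-significant byte first: 0F B0 67 46 C6 45 5F 48 → 0x0FB06746C6455F48.
0x0FB06746C6455F48 = 1130517060141801288.

1130517060141801288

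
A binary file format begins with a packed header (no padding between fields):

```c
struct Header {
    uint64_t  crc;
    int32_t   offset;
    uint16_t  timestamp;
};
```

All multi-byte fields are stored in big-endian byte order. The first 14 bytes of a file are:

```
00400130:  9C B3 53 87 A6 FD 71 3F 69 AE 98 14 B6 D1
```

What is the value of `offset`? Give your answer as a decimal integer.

`offset` follows `crc` (8 bytes), so it starts at byte offset 8 and occupies 4 bytes.
Bytes at offsets 8..11: 69 AE 98 14.
In big-endian order the high byte comes first in memory.
The bytes are already most-significant first: 0x69AE9814.
0x69AE9814 = 1773049876.

1773049876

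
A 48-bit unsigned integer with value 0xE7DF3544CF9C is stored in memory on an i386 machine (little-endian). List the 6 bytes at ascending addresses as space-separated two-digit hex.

Split into bytes (most-significant first): E7 DF 35 44 CF 9C.
Little-endian: lowest address holds the least-significant byte.
So at ascending addresses the bytes are 9C CF 44 35 DF E7.

9C CF 44 35 DF E7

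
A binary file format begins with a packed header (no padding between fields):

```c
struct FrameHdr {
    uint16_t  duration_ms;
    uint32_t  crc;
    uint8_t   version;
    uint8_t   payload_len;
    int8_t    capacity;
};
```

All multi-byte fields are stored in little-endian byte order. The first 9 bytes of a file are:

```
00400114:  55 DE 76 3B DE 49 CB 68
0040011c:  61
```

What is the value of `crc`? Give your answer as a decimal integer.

`crc` follows `duration_ms` (2 bytes), so it starts at byte offset 2 and occupies 4 bytes.
Bytes at offsets 2..5: 76 3B DE 49.
Little-endian stores the least-significant byte at the lowest address.
Reassemble most-significant byte first: 49 DE 3B 76 → 0x49DE3B76.
0x49DE3B76 = 1239300982.

1239300982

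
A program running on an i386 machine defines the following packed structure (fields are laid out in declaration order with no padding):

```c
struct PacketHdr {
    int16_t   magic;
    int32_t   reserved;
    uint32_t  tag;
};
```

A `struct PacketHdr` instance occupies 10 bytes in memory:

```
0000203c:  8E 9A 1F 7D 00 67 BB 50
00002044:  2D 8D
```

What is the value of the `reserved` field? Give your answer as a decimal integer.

1728085279

`reserved` follows `magic` (2 bytes), so it starts at byte offset 2 and occupies 4 bytes.
Bytes at offsets 2..5: 1F 7D 00 67.
Little-endian stores the least-significant byte at the lowest address.
Reassemble most-significant byte first: 67 00 7D 1F → 0x67007D1F.
0x67007D1F = 1728085279.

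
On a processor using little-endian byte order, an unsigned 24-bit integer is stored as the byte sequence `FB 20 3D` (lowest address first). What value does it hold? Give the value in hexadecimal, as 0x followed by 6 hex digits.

0x3D20FB

In little-endian order the low byte comes first in memory.
Reassemble most-significant byte first: 3D 20 FB → 0x3D20FB.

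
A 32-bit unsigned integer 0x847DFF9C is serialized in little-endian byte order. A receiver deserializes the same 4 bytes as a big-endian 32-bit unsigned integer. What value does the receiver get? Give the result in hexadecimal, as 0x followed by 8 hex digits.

Stored little-endian, the bytes at ascending addresses are 9C FF 7D 84.
Read back as big-endian, the last byte is least significant, giving 0x9CFF7D84.

0x9CFF7D84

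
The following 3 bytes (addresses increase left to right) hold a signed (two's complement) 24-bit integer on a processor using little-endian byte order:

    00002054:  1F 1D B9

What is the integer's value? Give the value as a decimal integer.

-4645601

In little-endian order the low byte comes first in memory.
Reassemble most-significant byte first: B9 1D 1F → 0xB91D1F.
Top bit is set, so as a signed 24-bit value this is 0xB91D1F − 2^24 = -4645601.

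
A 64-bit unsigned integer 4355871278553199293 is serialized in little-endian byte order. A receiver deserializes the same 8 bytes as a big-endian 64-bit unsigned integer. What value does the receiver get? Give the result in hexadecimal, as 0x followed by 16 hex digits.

0xBD727D75D929733C

4355871278553199293 in 64-bit hexadecimal is 0x3C7329D9757D72BD.
Stored little-endian, the bytes at ascending addresses are BD 72 7D 75 D9 29 73 3C.
Read back as big-endian, the last byte is least significant, giving 0xBD727D75D929733C.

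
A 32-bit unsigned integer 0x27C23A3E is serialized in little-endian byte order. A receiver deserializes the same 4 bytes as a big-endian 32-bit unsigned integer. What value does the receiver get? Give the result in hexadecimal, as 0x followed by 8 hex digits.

0x3E3AC227

Stored little-endian, the bytes at ascending addresses are 3E 3A C2 27.
Read back as big-endian, the last byte is least significant, giving 0x3E3AC227.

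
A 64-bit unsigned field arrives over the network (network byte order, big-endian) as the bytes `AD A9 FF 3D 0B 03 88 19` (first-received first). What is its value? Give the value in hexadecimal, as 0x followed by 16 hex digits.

0xADA9FF3D0B038819

In big-endian order the high byte comes first in memory.
The bytes are already most-significant first: 0xADA9FF3D0B038819.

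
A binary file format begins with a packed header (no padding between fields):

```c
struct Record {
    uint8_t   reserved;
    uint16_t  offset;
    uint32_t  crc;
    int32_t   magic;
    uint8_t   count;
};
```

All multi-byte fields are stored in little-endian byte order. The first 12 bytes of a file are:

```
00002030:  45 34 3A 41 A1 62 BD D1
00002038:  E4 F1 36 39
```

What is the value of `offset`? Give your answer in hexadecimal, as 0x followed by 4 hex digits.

`offset` follows `reserved` (1 byte), so it starts at byte offset 1 and occupies 2 bytes.
Bytes at offsets 1..2: 34 3A.
Little-endian stores the least-significant byte at the lowest address.
Reassemble most-significant byte first: 3A 34 → 0x3A34.

0x3A34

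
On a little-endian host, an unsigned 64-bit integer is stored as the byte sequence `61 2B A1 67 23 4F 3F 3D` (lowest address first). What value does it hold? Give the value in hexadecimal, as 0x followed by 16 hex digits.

Little-endian stores the least-significant byte at the lowest address.
Reassemble most-significant byte first: 3D 3F 4F 23 67 A1 2B 61 → 0x3D3F4F2367A12B61.

0x3D3F4F2367A12B61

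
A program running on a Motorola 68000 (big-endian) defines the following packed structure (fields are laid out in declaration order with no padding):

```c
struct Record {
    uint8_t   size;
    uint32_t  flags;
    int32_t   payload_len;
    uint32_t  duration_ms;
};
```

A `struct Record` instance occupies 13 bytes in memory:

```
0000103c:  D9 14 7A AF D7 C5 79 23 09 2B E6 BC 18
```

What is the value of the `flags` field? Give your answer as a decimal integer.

`flags` follows `size` (1 byte), so it starts at byte offset 1 and occupies 4 bytes.
Bytes at offsets 1..4: 14 7A AF D7.
Big-endian stores the most-significant byte at the lowest address.
The bytes are already most-significant first: 0x147AAFD7.
0x147AAFD7 = 343584727.

343584727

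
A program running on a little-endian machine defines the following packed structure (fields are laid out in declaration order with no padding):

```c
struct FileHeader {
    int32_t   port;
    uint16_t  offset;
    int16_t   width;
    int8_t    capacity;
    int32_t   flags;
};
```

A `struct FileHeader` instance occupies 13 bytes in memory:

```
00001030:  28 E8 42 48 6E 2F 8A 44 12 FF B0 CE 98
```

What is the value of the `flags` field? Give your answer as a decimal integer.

-1731284737

`flags` follows `port` (4 B), `offset` (2 B), `width` (2 B), `capacity` (1 B), so it starts at offset 4 + 2 + 2 + 1 = 9 and occupies 4 bytes.
Bytes at offsets 9..12: FF B0 CE 98.
Little-endian stores the least-significant byte at the lowest address.
Reassemble most-significant byte first: 98 CE B0 FF → 0x98CEB0FF.
Top bit is set, so as a signed 32-bit value this is 0x98CEB0FF − 2^32 = -1731284737.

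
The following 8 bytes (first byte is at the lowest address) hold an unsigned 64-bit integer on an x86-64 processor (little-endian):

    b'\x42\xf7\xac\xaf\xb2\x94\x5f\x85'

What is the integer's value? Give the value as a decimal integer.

Little-endian stores the least-significant byte at the lowest address.
Reassemble most-significant byte first: 85 5F 94 B2 AF AC F7 42 → 0x855F94B2AFACF742.
0x855F94B2AFACF742 = 9610563625004365634.

9610563625004365634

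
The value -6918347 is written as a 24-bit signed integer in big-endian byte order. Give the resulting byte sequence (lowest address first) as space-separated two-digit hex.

96 6F 35

Two's complement of -6918347 in 24 bits: 6918347 = 0x6990CB; invert → 0x966F34; add 1 → 0x966F35.
Split into bytes (most-significant first): 96 6F 35.
Big-endian stores the most-significant byte at the lowest address.
So the memory order matches the most-significant-first order: 96 6F 35.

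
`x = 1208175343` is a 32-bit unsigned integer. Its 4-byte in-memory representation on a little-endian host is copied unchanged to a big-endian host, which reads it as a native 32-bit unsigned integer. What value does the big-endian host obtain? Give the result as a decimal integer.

4014605128

1208175343 in 32-bit hexadecimal is 0x48034AEF.
Stored little-endian, the bytes at ascending addresses are EF 4A 03 48.
Read back as big-endian, the last byte is least significant, giving 0xEF4A0348.
0xEF4A0348 = 4014605128.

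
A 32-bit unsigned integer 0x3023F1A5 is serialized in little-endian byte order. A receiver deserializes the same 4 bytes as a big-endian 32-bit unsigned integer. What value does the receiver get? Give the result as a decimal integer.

2784043824

Stored little-endian, the bytes at ascending addresses are A5 F1 23 30.
Read back as big-endian, the last byte is least significant, giving 0xA5F12330.
0xA5F12330 = 2784043824.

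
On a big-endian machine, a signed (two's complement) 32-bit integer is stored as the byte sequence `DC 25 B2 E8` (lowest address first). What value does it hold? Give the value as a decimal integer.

-601509144

In big-endian order the high byte comes first in memory.
The bytes are already most-significant first: 0xDC25B2E8.
Top bit is set, so as a signed 32-bit value this is 0xDC25B2E8 − 2^32 = -601509144.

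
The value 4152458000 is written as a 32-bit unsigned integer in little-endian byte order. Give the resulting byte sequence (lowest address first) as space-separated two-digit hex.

10 7B 81 F7

4152458000 in hexadecimal, padded to 32 bits, is 0xF7817B10.
Split into bytes (most-significant first): F7 81 7B 10.
Little-endian stores the least-significant byte at the lowest address.
So at ascending addresses the bytes are 10 7B 81 F7.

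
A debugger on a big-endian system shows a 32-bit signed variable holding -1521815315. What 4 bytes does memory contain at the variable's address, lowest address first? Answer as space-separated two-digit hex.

Two's complement of -1521815315 in 32 bits: 1521815315 = 0x5AB50F13; invert → 0xA54AF0EC; add 1 → 0xA54AF0ED.
Split into bytes (most-significant first): A5 4A F0 ED.
In big-endian order the high byte comes first in memory.
So the memory order matches the most-significant-first order: A5 4A F0 ED.

A5 4A F0 ED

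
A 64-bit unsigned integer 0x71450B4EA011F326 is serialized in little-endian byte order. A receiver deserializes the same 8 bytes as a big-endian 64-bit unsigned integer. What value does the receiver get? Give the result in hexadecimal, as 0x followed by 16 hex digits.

Stored little-endian, the bytes at ascending addresses are 26 F3 11 A0 4E 0B 45 71.
Read back as big-endian, the last byte is least significant, giving 0x26F311A04E0B4571.

0x26F311A04E0B4571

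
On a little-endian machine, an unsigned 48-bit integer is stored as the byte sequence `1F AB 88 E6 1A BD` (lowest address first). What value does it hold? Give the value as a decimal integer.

207923234515743

Little-endian: lowest address holds the least-significant byte.
Reassemble most-significant byte first: BD 1A E6 88 AB 1F → 0xBD1AE688AB1F.
0xBD1AE688AB1F = 207923234515743.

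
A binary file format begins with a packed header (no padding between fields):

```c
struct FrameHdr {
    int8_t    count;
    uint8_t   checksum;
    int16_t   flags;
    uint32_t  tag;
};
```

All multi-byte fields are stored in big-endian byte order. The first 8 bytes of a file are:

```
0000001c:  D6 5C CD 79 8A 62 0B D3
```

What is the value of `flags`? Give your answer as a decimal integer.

-12935

`flags` follows `count` (1 B), `checksum` (1 B), so it starts at offset 1 + 1 = 2 and occupies 2 bytes.
Bytes at offsets 2..3: CD 79.
Big-endian: lowest address holds the most-significant byte.
The bytes are already most-significant first: 0xCD79.
Top bit is set, so as a signed 16-bit value this is 0xCD79 − 2^16 = -12935.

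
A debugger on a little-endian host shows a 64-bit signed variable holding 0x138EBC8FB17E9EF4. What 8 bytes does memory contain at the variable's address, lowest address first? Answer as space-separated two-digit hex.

F4 9E 7E B1 8F BC 8E 13

Split into bytes (most-significant first): 13 8E BC 8F B1 7E 9E F4.
Little-endian: lowest address holds the least-significant byte.
So at ascending addresses the bytes are F4 9E 7E B1 8F BC 8E 13.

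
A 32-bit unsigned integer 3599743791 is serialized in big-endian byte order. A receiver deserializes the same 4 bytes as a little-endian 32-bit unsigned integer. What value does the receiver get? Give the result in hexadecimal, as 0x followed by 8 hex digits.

3599743791 in 32-bit hexadecimal is 0xD68FBB2F.
Stored big-endian, the bytes at ascending addresses are D6 8F BB 2F.
Read back as little-endian, the first byte is least significant, giving 0x2FBB8FD6.

0x2FBB8FD6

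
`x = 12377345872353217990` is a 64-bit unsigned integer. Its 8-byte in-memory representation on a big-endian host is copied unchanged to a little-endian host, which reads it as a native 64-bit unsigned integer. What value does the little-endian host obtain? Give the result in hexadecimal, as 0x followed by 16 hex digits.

12377345872353217990 in 64-bit hexadecimal is 0xABC52A7E2FC2CDC6.
Stored big-endian, the bytes at ascending addresses are AB C5 2A 7E 2F C2 CD C6.
Read back as little-endian, the first byte is least significant, giving 0xC6CDC22F7E2AC5AB.

0xC6CDC22F7E2AC5AB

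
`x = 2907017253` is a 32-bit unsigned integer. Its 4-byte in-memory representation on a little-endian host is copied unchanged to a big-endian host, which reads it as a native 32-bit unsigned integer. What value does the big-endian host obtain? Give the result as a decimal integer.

2907017253 in 32-bit hexadecimal is 0xAD459025.
Stored little-endian, the bytes at ascending addresses are 25 90 45 AD.
Read back as big-endian, the last byte is least significant, giving 0x259045AD.
0x259045AD = 630212013.

630212013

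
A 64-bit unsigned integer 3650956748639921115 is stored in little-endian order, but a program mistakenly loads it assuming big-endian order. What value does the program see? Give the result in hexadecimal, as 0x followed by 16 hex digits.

3650956748639921115 in 64-bit hexadecimal is 0x32AACDD1BCFF63DB.
Stored little-endian, the bytes at ascending addresses are DB 63 FF BC D1 CD AA 32.
Read back as big-endian, the last byte is least significant, giving 0xDB63FFBCD1CDAA32.

0xDB63FFBCD1CDAA32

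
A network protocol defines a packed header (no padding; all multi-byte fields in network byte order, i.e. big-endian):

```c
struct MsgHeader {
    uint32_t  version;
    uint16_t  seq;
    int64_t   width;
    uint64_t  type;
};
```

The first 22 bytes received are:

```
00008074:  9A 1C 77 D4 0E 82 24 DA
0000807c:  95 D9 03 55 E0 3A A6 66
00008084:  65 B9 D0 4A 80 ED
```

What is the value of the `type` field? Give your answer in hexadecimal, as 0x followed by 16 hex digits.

`type` follows `version` (4 B), `seq` (2 B), `width` (8 B), so it starts at offset 4 + 2 + 8 = 14 and occupies 8 bytes.
Bytes at offsets 14..21: A6 66 65 B9 D0 4A 80 ED.
Big-endian: lowest address holds the most-significant byte.
The bytes are already most-significant first: 0xA66665B9D04A80ED.

0xA66665B9D04A80ED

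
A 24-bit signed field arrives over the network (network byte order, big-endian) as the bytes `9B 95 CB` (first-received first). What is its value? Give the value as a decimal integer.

-6580789

Big-endian: lowest address holds the most-significant byte.
The bytes are already most-significant first: 0x9B95CB.
Top bit is set, so as a signed 24-bit value this is 0x9B95CB − 2^24 = -6580789.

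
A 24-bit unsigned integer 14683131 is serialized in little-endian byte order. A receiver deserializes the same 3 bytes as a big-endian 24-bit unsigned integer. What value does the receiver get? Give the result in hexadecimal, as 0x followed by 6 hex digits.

14683131 in 24-bit hexadecimal is 0xE00BFB.
Stored little-endian, the bytes at ascending addresses are FB 0B E0.
Read back as big-endian, the last byte is least significant, giving 0xFB0BE0.

0xFB0BE0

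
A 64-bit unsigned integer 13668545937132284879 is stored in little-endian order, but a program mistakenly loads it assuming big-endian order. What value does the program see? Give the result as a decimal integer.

14982315263006781629

13668545937132284879 in 64-bit hexadecimal is 0xBDB06E1C5AE0EBCF.
Stored little-endian, the bytes at ascending addresses are CF EB E0 5A 1C 6E B0 BD.
Read back as big-endian, the last byte is least significant, giving 0xCFEBE05A1C6EB0BD.
0xCFEBE05A1C6EB0BD = 14982315263006781629.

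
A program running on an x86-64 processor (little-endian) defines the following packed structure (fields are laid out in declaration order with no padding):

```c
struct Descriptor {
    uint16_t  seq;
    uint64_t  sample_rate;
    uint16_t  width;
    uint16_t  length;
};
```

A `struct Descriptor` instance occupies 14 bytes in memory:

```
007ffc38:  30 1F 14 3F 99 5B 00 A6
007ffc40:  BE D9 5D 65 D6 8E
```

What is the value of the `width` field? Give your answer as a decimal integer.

25949

`width` follows `seq` (2 B), `sample_rate` (8 B), so it starts at offset 2 + 8 = 10 and occupies 2 bytes.
Bytes at offsets 10..11: 5D 65.
Little-endian stores the least-significant byte at the lowest address.
Reassemble most-significant byte first: 65 5D → 0x655D.
0x655D = 25949.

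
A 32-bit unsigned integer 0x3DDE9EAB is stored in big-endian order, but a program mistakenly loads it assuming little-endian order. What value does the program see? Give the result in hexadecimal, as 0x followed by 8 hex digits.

Stored big-endian, the bytes at ascending addresses are 3D DE 9E AB.
Read back as little-endian, the first byte is least significant, giving 0xAB9EDE3D.

0xAB9EDE3D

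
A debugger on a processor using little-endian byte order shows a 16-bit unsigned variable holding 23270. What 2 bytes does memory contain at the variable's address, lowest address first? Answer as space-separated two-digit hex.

E6 5A

23270 in hexadecimal, padded to 16 bits, is 0x5AE6.
Split into bytes (most-significant first): 5A E6.
In little-endian order the low byte comes first in memory.
So at ascending addresses the bytes are E6 5A.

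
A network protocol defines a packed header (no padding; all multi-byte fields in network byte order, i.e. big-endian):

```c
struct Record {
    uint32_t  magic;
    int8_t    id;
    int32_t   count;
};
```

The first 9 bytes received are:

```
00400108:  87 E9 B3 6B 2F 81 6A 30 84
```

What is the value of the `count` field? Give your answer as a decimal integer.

-2123747196

`count` follows `magic` (4 B), `id` (1 B), so it starts at offset 4 + 1 = 5 and occupies 4 bytes.
Bytes at offsets 5..8: 81 6A 30 84.
Big-endian stores the most-significant byte at the lowest address.
The bytes are already most-significant first: 0x816A3084.
Top bit is set, so as a signed 32-bit value this is 0x816A3084 − 2^32 = -2123747196.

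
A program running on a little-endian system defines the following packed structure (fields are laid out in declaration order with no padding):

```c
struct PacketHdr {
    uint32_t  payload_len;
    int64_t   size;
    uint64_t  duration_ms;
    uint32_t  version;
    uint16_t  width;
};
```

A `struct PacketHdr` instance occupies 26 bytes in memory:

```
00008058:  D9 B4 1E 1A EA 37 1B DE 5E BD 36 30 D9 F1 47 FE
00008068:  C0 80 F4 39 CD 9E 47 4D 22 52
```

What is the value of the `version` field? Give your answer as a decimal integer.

1296539341

`version` follows `payload_len` (4 B), `size` (8 B), `duration_ms` (8 B), so it starts at offset 4 + 8 + 8 = 20 and occupies 4 bytes.
Bytes at offsets 20..23: CD 9E 47 4D.
Little-endian stores the least-significant byte at the lowest address.
Reassemble most-significant byte first: 4D 47 9E CD → 0x4D479ECD.
0x4D479ECD = 1296539341.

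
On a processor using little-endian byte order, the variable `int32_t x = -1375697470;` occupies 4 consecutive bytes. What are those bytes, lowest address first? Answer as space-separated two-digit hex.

Two's complement of -1375697470 in 32 bits: 1375697470 = 0x51FF7A3E; invert → 0xAE0085C1; add 1 → 0xAE0085C2.
Split into bytes (most-significant first): AE 00 85 C2.
Little-endian: lowest address holds the least-significant byte.
So at ascending addresses the bytes are C2 85 00 AE.

C2 85 00 AE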